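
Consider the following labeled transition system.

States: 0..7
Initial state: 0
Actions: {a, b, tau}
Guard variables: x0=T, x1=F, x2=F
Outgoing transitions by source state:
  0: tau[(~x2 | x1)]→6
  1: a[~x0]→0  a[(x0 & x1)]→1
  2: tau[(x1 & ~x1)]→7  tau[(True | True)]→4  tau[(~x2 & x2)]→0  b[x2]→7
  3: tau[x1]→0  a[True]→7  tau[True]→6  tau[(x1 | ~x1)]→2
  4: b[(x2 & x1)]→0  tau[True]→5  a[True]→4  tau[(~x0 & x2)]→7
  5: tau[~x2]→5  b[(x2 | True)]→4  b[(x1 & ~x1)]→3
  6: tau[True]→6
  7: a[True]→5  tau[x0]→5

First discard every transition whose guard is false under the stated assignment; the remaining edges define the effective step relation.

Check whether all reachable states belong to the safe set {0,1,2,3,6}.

Inv-set: {0,1,2,3,6}
Reach set: {0,6}
  0: safe
  6: safe

Answer: INVARIANT HOLDS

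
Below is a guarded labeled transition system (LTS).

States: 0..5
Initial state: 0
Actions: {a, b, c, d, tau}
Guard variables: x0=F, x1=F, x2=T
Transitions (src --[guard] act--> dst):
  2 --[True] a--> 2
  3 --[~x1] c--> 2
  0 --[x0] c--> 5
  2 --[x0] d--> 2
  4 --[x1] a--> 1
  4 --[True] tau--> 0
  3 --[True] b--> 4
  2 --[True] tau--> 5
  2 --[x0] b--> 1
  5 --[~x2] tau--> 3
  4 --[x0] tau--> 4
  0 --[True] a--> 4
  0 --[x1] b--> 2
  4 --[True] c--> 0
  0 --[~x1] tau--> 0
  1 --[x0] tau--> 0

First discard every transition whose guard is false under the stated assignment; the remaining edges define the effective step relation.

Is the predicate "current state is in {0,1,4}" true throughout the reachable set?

Answer: INVARIANT HOLDS

Trace:
Safe = {0,1,4}
Reachable = {0,4}
  0: safe
  4: safe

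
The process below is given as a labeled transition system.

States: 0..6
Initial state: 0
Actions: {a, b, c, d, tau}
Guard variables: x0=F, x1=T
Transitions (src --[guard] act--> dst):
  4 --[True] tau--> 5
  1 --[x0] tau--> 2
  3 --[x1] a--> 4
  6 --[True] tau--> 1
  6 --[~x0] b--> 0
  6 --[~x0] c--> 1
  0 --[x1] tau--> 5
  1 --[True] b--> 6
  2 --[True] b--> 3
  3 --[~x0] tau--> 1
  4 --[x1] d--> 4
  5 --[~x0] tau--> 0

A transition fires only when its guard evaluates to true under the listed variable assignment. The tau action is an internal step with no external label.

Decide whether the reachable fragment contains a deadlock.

Answer: DEADLOCK-FREE

Trace:
Reach set: {0,5}
  0: tau→5  [1 out]
  5: tau→0  [1 out]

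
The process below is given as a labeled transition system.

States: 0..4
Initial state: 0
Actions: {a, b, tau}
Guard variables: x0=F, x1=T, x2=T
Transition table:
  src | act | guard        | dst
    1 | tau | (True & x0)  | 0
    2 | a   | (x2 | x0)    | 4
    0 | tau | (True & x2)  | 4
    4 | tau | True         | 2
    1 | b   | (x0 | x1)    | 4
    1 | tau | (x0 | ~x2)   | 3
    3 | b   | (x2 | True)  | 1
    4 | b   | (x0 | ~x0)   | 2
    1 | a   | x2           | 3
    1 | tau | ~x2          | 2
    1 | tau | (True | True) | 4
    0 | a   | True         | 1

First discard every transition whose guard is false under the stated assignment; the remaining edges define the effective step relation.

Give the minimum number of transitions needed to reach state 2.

Answer: 2

Analysis:
BFS to 2:
  depth 0: {0}
  depth 1: {1,4}
  depth 2: {2,3}
first hit 2 at d=2 via tau·b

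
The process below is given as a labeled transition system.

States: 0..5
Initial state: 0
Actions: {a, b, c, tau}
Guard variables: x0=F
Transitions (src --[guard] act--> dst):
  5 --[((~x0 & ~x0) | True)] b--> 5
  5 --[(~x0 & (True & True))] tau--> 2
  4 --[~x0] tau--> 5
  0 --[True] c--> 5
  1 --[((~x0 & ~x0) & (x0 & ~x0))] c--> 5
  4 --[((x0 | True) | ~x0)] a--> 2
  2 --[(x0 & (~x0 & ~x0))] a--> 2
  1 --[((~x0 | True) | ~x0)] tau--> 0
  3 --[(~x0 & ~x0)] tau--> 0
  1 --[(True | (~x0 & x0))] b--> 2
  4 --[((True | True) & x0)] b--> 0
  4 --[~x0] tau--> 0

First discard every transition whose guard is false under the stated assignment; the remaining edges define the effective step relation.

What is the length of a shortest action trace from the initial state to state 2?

Answer: 2

Analysis:
BFS to 2:
  Layer 0: {0}
  Layer 1: {5}
  Layer 2: {2}
depth(2)=2, e.g. c·tau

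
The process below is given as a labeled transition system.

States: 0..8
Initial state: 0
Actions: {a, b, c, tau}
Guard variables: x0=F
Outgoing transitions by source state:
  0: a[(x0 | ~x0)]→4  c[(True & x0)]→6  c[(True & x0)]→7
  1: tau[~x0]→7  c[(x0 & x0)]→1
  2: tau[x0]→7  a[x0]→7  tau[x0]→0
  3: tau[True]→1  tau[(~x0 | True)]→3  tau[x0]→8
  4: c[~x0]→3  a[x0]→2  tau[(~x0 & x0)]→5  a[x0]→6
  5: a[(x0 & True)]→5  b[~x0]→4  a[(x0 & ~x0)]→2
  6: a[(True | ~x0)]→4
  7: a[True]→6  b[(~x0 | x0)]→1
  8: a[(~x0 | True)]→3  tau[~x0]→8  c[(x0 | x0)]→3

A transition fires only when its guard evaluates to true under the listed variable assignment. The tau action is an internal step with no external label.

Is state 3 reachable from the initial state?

11 transition(s) survive guard evaluation.
Layer 0: {0}
Layer 1: {4}  now seen {0,4}
Layer 2: {3}  now seen {0,3,4}
Layer 3: {1}  now seen {0,1,3,4}
Layer 4: {7}  now seen {0,1,3,4,7}
Layer 5: {6}  now seen {0,1,3,4,6,7}
R = {0,1,3,4,6,7}
Path to 3: a·c

Answer: REACHABLE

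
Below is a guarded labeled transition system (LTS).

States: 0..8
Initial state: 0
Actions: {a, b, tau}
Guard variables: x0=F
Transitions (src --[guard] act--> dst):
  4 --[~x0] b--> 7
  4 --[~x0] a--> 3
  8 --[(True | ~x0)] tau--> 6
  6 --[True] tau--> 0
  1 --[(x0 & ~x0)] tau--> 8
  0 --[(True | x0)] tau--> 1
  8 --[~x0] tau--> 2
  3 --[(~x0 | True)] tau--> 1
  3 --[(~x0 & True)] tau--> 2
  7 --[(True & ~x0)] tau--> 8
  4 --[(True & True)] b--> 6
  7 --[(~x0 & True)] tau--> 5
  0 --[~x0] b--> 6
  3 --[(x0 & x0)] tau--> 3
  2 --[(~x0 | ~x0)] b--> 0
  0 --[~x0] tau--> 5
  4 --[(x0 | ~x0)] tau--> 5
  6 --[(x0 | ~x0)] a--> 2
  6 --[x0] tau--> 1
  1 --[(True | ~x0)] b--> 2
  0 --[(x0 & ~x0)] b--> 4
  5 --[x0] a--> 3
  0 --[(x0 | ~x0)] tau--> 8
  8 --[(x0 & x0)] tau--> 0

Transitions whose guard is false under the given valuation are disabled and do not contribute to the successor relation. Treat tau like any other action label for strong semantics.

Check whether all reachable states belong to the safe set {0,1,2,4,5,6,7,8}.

Allowed set {0,1,2,4,5,6,7,8}
R = {0,1,2,5,6,8}
  0: ok
  1: ok
  2: ok
  5: ok
  6: ok
  8: ok

Answer: INVARIANT HOLDS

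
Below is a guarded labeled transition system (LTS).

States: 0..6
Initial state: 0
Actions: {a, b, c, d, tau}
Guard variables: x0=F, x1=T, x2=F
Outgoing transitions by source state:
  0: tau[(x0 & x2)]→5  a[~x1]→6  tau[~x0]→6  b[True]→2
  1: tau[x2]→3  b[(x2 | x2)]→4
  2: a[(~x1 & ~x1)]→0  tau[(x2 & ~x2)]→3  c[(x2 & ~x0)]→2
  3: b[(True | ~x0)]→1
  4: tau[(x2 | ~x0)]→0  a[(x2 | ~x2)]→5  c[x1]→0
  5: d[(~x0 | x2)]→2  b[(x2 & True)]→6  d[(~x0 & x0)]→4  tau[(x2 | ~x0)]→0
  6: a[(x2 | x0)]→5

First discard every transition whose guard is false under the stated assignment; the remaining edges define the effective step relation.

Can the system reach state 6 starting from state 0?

After dropping false guards: 8 live edges.
L0 = {0}
L1 = {2,6}  cumulative {0,2,6}
R = {0,2,6}
trace reaching 6: tau

Answer: REACHABLE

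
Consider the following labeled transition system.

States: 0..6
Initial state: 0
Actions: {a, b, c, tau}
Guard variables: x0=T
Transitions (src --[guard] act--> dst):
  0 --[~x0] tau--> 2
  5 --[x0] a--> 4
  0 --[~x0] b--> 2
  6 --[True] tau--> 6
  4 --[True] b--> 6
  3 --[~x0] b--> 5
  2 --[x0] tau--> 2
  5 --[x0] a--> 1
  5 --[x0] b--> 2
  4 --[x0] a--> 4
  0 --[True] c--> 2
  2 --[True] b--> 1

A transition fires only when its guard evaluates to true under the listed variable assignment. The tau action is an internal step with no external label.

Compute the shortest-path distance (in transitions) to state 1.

Answer: 2

Working:
BFS to 1:
  Layer 0: {0}
  Layer 1: {2}
  Layer 2: {1}
1 enters at depth 2; path c·b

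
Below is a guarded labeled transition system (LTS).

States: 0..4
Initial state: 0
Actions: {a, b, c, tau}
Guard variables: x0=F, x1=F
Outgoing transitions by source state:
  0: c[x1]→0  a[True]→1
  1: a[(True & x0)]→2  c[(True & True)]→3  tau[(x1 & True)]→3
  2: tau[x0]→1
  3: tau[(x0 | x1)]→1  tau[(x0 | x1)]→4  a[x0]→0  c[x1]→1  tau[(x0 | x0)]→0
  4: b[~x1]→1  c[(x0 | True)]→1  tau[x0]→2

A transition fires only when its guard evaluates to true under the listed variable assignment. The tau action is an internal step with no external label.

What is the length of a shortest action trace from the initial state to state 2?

Answer: UNREACHABLE

Analysis:
Breadth-first toward 2:
  L0 = {0}
  L1 = {1}
  L2 = {3}
2 never appears.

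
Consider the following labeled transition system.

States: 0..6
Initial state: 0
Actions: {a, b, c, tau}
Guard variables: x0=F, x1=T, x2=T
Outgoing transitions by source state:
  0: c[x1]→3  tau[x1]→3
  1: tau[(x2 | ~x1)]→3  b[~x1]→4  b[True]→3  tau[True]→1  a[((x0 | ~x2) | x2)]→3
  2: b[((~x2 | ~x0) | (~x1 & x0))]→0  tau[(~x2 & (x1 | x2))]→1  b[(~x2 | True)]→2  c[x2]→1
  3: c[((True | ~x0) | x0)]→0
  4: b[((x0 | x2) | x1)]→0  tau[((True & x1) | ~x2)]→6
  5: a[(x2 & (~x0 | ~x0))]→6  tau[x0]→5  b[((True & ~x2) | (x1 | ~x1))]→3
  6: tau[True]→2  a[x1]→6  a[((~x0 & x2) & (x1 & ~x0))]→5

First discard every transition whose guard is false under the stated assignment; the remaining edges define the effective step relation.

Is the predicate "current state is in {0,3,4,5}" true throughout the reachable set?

Allowed set {0,3,4,5}
R = {0,3}
  0: safe
  3: safe

Answer: INVARIANT HOLDS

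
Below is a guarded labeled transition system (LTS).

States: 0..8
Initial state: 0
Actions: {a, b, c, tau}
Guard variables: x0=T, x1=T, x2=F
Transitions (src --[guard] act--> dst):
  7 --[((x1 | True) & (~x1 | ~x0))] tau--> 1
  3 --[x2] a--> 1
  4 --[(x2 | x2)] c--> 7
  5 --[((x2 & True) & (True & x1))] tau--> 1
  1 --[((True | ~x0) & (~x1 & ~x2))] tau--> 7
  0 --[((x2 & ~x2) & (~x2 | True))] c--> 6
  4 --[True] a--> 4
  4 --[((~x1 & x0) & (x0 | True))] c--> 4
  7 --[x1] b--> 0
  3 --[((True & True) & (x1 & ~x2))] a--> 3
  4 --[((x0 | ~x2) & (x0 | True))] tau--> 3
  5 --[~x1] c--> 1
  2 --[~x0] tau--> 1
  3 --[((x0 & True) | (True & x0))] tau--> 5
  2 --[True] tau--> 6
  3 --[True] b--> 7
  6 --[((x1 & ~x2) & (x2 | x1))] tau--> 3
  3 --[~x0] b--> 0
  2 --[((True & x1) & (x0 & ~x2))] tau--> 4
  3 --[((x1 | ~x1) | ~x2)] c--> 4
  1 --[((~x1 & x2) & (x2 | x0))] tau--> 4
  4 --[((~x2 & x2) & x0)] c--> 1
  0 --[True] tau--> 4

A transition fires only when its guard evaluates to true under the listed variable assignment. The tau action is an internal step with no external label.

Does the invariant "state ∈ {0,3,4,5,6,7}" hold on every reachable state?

Allowed set {0,3,4,5,6,7}
Reach set: {0,3,4,5,7}
  0: safe
  3: safe
  4: safe
  5: safe
  7: safe

Answer: INVARIANT HOLDS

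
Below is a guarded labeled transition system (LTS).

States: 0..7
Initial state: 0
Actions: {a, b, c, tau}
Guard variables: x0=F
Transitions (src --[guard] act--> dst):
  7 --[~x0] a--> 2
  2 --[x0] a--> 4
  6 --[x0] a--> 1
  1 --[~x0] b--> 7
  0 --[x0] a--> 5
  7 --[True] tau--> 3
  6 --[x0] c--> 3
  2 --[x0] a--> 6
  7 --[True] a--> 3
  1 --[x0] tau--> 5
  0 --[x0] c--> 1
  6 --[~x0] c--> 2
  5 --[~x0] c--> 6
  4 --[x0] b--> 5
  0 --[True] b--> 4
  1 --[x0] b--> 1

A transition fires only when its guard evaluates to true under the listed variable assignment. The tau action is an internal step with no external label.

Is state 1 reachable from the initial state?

Answer: UNREACHABLE

Trace:
Guard filter leaves 7 enabled edge(s).
depth 0: {0}
depth 1: {4}  total {0,4}
Reachable = {0,4}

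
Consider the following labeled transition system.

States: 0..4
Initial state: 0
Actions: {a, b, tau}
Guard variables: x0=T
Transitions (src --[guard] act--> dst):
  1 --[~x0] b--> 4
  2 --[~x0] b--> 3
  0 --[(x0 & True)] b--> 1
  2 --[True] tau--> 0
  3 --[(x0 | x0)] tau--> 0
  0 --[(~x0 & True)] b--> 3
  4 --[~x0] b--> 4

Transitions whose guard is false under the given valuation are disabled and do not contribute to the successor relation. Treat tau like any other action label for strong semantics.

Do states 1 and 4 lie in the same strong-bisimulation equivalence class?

Answer: BISIMILAR

Trace:
Refine partition for ~:
  P[0] = {{0,1,2,3,4}}
  P[1] = {{0},{1,4},{2,3}}
Fixed point at round 2; 3 class(es).
1∈{1,4}, 4∈{1,4}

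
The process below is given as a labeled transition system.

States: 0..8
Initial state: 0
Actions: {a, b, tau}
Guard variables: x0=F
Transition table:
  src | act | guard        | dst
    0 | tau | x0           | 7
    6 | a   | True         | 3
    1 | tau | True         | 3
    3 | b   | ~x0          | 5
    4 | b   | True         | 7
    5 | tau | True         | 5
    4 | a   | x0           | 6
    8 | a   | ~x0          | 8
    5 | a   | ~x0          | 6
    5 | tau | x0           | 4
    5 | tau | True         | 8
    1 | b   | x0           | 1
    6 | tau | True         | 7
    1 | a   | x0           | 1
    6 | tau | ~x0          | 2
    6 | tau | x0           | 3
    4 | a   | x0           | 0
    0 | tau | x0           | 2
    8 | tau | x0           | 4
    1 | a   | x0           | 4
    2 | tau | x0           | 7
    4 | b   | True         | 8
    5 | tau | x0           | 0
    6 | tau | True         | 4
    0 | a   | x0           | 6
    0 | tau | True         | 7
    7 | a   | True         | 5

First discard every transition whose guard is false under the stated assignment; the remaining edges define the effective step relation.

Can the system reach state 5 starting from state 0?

After dropping false guards: 14 live edges.
L0 = {0}
L1 = {7}  now seen {0,7}
L2 = {5}  now seen {0,5,7}
L3 = {6,8}  now seen {0,5,6,7,8}
L4 = {2,3,4}  now seen {0,2,3,4,5,6,7,8}
R = {0,2,3,4,5,6,7,8}
witness 5: tau·a

Answer: REACHABLE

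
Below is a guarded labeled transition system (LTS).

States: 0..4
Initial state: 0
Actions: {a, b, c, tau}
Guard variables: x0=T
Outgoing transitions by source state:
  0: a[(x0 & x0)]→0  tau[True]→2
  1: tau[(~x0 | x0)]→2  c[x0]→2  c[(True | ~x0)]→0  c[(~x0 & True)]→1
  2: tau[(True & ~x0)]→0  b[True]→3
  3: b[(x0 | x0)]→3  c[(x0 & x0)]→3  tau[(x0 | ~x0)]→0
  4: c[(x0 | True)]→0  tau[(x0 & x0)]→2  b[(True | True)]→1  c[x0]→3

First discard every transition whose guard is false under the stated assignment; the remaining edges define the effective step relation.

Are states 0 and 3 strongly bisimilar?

Answer: NOT BISIMILAR

Working:
Compute ~ classes (split until stable):
  round 0: {{0,1,2,3,4}}
  round 1: {{0},{1},{2},{3,4}}
  round 2: {{0},{1},{2},{3},{4}}
stable after 3 split(s): 5 block(s)
[0]={0}  [3]={3}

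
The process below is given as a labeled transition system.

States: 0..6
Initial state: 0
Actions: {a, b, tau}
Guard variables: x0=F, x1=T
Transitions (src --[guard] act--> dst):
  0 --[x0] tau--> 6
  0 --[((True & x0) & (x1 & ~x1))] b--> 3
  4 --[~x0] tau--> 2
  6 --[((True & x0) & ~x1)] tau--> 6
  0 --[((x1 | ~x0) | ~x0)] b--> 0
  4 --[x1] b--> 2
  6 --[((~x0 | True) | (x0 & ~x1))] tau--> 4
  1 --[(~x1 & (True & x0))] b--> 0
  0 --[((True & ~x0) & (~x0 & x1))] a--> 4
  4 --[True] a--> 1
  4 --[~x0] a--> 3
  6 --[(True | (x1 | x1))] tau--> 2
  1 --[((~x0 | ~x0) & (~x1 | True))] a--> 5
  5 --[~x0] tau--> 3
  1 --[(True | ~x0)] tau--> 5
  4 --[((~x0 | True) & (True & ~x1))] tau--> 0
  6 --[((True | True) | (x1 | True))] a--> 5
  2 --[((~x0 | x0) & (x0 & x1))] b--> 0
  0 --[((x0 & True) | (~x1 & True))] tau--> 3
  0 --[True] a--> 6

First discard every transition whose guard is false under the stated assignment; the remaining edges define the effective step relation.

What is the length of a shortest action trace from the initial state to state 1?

Breadth-first toward 1:
  depth 0: {0}
  depth 1: {4,6}
  depth 2: {1,2,3,5}
first hit 1 at d=2 via a·a

Answer: 2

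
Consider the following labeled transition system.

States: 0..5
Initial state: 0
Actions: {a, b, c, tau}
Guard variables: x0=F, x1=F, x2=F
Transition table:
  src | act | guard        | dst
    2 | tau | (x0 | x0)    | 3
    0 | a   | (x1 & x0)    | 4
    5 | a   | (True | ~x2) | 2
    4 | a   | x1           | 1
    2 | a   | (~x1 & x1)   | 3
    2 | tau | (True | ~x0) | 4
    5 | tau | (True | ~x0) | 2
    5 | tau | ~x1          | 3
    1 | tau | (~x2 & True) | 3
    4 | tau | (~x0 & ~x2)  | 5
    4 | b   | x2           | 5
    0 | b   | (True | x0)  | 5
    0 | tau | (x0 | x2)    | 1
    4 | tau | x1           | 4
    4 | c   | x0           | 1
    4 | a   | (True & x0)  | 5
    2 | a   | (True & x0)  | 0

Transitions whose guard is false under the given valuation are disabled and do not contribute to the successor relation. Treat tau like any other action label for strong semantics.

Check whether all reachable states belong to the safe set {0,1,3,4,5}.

Answer: INVARIANT VIOLATED at state 2

Working:
Inv-set: {0,1,3,4,5}
Reachable = {0,2,3,4,5}
  0: safe
  2: outside
  3: safe
  4: safe
  5: safe
reach 2 via b·a — violates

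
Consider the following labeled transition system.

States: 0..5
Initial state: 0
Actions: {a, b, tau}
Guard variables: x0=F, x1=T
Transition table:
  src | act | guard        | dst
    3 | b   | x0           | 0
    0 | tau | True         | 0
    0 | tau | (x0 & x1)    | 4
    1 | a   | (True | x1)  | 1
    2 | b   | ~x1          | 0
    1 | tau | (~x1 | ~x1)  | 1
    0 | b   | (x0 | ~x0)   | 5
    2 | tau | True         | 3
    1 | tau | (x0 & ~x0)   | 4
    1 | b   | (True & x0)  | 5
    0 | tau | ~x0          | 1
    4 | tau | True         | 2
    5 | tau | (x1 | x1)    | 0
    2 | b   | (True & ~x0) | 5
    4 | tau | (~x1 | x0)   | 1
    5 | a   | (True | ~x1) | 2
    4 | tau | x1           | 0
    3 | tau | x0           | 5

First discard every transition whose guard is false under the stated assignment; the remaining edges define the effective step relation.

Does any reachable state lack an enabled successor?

Answer: DEADLOCK at state 3

Analysis:
Reachable = {0,1,2,3,5}
  0: b→5  tau→0  tau→1  [3 out]
  1: a→1  [1 out]
  2: b→5  tau→3  [2 out]
  3: ∅  [no exit]
  5: a→2  tau→0  [2 out]
Path to 3: b·a·tau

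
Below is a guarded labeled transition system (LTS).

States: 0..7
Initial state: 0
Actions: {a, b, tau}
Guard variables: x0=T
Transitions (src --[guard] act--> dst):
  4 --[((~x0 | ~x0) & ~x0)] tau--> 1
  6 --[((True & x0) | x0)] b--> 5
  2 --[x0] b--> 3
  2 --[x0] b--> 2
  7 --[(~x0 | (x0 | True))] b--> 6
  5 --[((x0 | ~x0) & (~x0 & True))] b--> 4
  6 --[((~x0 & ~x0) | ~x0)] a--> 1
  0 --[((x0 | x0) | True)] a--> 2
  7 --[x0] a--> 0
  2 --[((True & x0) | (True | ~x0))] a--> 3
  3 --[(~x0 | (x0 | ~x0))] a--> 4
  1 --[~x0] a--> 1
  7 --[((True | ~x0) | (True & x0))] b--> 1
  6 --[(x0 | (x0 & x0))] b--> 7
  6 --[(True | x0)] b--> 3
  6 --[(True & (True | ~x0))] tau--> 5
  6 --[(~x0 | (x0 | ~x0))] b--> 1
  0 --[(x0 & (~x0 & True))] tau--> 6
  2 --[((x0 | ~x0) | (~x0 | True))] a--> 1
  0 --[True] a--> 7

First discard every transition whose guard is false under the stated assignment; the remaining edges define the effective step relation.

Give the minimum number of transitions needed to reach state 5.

Layered search for 5:
  Layer 0: {0}
  Layer 1: {2,7}
  Layer 2: {1,3,6}
  Layer 3: {4,5}
5 enters at depth 3; path a·b·b

Answer: 3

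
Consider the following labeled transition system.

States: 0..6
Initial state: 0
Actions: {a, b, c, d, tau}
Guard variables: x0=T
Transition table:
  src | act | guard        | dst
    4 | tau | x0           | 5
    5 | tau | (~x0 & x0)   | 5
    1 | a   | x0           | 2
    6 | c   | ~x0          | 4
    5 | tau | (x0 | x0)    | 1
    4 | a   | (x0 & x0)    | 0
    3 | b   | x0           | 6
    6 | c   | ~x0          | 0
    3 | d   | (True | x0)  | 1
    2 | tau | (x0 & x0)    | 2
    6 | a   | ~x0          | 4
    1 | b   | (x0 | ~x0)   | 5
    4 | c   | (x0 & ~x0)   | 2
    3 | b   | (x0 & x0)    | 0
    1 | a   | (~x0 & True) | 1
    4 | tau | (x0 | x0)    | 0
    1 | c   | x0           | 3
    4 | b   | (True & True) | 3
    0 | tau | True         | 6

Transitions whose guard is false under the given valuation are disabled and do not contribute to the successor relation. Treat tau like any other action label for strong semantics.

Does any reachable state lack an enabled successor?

Answer: DEADLOCK at state 6

Analysis:
Reach set: {0,6}
  0: tau→6  [deg 1]
  6: ∅  [no exit]
trace reaching 6: tau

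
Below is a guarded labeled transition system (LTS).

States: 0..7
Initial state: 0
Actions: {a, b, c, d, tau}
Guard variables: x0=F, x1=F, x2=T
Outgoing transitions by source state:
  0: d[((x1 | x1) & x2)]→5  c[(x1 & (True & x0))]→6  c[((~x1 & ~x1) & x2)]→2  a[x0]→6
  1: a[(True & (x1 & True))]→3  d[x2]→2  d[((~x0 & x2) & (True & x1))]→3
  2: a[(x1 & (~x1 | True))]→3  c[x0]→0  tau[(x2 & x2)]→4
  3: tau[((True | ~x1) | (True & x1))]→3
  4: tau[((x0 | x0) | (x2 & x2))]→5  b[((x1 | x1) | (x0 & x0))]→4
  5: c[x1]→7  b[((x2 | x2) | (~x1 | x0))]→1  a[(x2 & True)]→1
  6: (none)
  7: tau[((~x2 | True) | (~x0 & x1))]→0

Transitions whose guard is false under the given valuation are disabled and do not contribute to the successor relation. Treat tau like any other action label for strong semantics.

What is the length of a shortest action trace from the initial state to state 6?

Layered search for 6:
  Layer 0: {0}
  Layer 1: {2}
  Layer 2: {4}
  Layer 3: {5}
  Layer 4: {1}
6 never appears.

Answer: UNREACHABLE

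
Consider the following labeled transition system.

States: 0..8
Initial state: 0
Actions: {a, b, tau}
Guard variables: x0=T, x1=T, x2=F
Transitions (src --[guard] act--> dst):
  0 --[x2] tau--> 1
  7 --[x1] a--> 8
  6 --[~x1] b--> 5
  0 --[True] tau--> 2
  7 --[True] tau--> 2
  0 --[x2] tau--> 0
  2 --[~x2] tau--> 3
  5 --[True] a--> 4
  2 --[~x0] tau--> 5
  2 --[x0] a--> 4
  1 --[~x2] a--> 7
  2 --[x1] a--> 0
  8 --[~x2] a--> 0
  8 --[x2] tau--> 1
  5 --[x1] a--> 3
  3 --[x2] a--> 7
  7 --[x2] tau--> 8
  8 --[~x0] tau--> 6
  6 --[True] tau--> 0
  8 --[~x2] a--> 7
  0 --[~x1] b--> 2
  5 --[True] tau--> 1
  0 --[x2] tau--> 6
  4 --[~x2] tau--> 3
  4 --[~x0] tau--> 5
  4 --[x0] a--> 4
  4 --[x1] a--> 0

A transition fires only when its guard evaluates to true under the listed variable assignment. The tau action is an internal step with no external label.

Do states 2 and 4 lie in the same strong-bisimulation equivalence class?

Bisimulation quotient by refinement:
  round 0: {{0,1,2,3,4,5,6,7,8}}
  round 1: {{0,6},{1,8},{2,4,5,7},{3}}
  round 2: {{0},{1},{2,4},{3},{5},{6},{7},{8}}
stable after 3 split(s): 8 block(s)
[2]={2,4}  [4]={2,4}

Answer: BISIMILAR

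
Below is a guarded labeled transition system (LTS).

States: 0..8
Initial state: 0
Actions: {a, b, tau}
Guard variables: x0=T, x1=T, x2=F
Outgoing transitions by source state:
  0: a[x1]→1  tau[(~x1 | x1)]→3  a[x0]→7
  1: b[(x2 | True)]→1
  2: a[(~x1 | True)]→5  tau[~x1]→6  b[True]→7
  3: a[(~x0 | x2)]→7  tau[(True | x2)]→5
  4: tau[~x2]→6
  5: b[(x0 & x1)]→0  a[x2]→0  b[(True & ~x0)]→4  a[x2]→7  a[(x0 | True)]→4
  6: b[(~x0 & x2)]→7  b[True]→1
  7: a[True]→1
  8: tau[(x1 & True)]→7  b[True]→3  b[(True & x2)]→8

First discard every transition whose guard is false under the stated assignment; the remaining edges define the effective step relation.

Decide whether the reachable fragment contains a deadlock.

Reach set: {0,1,3,4,5,6,7}
  0: a→1  a→7  tau→3  [3 exit(s)]
  1: b→1  [1 exit(s)]
  3: tau→5  [1 exit(s)]
  4: tau→6  [1 exit(s)]
  5: a→4  b→0  [2 exit(s)]
  6: b→1  [1 exit(s)]
  7: a→1  [1 exit(s)]

Answer: DEADLOCK-FREE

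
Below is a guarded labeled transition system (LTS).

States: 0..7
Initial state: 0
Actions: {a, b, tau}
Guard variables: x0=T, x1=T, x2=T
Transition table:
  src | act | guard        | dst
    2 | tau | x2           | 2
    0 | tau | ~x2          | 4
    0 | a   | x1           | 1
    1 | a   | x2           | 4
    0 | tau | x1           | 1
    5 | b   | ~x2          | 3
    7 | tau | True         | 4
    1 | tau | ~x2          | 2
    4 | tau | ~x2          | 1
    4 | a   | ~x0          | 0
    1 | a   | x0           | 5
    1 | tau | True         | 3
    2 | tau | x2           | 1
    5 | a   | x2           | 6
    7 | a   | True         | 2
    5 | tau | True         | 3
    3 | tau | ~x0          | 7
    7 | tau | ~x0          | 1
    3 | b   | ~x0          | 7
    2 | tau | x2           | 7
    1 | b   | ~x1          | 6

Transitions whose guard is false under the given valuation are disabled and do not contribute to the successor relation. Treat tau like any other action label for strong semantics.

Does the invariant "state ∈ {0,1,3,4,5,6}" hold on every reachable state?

Allowed set {0,1,3,4,5,6}
Reach set: {0,1,3,4,5,6}
  0: ✓
  1: ✓
  3: ✓
  4: ✓
  5: ✓
  6: ✓

Answer: INVARIANT HOLDS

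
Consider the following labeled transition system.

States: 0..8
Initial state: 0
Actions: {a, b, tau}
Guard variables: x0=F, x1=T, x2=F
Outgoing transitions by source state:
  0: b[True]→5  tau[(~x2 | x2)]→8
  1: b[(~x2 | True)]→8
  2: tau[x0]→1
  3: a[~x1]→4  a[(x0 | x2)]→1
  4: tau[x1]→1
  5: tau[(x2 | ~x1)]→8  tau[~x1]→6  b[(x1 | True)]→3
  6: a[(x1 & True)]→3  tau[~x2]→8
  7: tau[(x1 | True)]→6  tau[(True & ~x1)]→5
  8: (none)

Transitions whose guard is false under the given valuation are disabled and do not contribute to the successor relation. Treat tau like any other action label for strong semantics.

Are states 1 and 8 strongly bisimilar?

Bisimulation quotient by refinement:
  π0 = {{0,1,2,3,4,5,6,7,8}}
  π1 = {{0},{1,5},{2,3,8},{4,7},{6}}
  π2 = {{0},{1,5},{2,3,8},{4},{6},{7}}
stable after 3 split(s): 6 block(s)
[1]={1,5}  [8]={2,3,8}

Answer: NOT BISIMILAR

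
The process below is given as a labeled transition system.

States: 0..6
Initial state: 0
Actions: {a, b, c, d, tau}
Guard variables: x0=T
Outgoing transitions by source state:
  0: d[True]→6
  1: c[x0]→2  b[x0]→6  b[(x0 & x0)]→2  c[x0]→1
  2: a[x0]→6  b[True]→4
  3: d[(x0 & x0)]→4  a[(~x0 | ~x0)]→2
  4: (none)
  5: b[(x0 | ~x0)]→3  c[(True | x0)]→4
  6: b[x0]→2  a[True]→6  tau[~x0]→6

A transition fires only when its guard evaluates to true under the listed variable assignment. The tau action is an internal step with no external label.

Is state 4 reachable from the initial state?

Answer: REACHABLE

Trace:
After dropping false guards: 12 live edges.
depth 0: {0}
depth 1: {6}  total {0,6}
depth 2: {2}  total {0,2,6}
depth 3: {4}  total {0,2,4,6}
Reach set: {0,2,4,6}
trace reaching 4: d·b·b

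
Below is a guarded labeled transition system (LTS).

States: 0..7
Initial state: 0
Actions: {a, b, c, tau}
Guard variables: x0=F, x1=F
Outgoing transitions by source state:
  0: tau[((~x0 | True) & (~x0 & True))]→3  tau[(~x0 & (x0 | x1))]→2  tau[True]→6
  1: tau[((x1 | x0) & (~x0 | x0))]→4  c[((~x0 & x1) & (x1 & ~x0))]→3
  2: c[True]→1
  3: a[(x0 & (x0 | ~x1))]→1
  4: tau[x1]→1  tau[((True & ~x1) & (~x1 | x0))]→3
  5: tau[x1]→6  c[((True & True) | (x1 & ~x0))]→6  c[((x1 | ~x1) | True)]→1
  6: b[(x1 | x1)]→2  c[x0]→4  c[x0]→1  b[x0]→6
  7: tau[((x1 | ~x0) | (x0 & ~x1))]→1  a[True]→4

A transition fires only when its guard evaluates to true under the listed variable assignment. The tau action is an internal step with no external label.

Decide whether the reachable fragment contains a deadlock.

Answer: DEADLOCK at state 3

Trace:
R = {0,3,6}
  0: tau→3  tau→6  [deg 2]
  3: ∅  [STUCK]
  6: ∅  [STUCK]
witness 3: tau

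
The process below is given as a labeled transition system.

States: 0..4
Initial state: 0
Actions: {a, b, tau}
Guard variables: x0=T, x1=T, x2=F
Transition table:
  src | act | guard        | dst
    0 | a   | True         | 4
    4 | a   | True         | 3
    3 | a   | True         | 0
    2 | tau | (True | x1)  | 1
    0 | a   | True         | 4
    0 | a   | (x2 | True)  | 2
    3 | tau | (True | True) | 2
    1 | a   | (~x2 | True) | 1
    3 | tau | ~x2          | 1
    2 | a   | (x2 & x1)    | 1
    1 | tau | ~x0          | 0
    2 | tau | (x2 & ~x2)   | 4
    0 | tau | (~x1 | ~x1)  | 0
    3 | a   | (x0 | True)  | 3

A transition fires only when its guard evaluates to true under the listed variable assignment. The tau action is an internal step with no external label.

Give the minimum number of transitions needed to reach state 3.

Answer: 2

Working:
BFS to 3:
  L0 = {0}
  L1 = {2,4}
  L2 = {1,3}
depth(3)=2, e.g. a·a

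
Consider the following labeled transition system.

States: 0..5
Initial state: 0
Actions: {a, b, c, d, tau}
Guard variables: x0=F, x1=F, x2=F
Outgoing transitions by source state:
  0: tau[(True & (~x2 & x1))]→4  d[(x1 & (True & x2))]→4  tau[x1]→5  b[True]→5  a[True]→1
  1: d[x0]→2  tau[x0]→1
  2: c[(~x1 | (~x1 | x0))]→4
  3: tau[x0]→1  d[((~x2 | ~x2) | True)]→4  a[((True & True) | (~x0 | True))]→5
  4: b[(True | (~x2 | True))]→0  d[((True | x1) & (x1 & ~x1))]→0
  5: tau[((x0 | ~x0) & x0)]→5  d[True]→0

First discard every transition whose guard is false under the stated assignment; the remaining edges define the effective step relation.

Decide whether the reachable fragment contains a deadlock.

R = {0,1,5}
  0: a→1  b→5  [deg 2]
  1: ∅  [STUCK]
  5: d→0  [deg 1]
witness 1: a

Answer: DEADLOCK at state 1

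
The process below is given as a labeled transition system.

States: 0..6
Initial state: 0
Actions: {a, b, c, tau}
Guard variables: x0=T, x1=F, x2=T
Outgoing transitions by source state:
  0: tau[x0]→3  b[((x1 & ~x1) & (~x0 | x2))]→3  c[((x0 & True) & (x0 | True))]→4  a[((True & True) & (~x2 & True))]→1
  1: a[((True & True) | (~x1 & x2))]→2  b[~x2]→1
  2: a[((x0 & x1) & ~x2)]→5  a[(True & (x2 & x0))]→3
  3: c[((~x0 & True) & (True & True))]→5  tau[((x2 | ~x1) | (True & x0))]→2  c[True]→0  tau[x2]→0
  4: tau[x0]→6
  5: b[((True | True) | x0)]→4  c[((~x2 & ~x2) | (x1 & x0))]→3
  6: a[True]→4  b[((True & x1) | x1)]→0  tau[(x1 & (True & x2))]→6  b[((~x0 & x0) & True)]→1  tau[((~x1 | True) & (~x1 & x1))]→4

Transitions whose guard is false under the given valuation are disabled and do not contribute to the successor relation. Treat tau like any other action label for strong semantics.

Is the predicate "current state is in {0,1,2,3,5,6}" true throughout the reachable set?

Safe = {0,1,2,3,5,6}
Reachable = {0,2,3,4,6}
  0: ok
  2: ok
  3: ok
  4: ✗ unsafe
  6: ok
reach 4 via c — violates

Answer: INVARIANT VIOLATED at state 4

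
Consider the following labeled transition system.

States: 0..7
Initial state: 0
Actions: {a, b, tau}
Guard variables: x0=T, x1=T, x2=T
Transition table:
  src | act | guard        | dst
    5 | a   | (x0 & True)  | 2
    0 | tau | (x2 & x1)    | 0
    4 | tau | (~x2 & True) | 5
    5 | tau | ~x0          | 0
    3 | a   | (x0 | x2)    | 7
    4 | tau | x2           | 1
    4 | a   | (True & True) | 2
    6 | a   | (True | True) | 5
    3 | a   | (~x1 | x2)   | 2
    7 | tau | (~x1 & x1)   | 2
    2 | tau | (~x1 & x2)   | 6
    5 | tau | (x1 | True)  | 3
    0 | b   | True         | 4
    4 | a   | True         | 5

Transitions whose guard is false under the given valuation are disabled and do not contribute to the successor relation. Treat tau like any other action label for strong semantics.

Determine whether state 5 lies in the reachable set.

Guard filter leaves 10 enabled edge(s).
L0 = {0}
L1 = {4}  total {0,4}
L2 = {1,2,5}  total {0,1,2,4,5}
L3 = {3}  total {0,1,2,3,4,5}
L4 = {7}  total {0,1,2,3,4,5,7}
Reach set: {0,1,2,3,4,5,7}
witness 5: b·a

Answer: REACHABLE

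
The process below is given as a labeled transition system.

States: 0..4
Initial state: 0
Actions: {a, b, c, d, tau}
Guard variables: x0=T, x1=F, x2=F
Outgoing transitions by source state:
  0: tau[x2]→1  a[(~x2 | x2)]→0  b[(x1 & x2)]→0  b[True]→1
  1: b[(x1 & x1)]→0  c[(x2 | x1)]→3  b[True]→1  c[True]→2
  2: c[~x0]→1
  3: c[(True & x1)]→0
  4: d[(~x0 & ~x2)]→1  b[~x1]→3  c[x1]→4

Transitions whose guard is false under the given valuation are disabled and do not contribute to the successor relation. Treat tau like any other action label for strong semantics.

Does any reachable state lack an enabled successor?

Reachable = {0,1,2}
  0: a→0  b→1  [2 out]
  1: b→1  c→2  [2 out]
  2: ∅  [STUCK]
witness 2: b·c

Answer: DEADLOCK at state 2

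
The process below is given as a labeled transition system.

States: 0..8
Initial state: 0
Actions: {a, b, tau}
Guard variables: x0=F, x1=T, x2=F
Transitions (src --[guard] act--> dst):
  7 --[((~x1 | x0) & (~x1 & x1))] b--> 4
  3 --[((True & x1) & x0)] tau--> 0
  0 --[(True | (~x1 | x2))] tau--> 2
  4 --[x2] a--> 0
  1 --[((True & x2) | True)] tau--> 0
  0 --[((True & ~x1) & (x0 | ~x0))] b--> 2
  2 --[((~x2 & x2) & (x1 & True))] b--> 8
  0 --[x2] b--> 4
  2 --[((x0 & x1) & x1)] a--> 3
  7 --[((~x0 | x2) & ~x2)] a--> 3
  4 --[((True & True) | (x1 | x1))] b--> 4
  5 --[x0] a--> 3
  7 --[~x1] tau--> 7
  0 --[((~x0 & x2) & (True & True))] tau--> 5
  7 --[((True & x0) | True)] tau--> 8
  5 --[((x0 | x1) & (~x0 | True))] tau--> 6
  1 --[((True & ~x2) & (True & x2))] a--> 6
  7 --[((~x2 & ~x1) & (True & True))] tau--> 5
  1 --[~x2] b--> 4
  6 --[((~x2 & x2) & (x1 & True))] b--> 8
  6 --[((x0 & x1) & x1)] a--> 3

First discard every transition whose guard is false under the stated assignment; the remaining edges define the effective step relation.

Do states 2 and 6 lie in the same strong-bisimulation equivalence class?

Compute ~ classes (split until stable):
  π0 = {{0,1,2,3,4,5,6,7,8}}
  π1 = {{0,5},{1},{2,3,6,8},{4},{7}}
stable after 2 split(s): 5 block(s)
class of 2: {2,3,6,8}; class of 6: {2,3,6,8}

Answer: BISIMILAR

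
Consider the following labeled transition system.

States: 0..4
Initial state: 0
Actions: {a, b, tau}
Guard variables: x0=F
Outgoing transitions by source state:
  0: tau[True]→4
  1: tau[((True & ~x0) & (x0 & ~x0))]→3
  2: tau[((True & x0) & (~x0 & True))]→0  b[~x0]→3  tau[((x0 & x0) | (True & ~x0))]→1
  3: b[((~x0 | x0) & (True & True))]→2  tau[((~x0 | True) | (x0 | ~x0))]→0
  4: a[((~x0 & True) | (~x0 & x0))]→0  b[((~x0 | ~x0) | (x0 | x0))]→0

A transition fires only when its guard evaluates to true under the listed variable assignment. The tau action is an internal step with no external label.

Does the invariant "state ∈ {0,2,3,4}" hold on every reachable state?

Inv-set: {0,2,3,4}
Reachable = {0,4}
  0: ✓
  4: ✓

Answer: INVARIANT HOLDS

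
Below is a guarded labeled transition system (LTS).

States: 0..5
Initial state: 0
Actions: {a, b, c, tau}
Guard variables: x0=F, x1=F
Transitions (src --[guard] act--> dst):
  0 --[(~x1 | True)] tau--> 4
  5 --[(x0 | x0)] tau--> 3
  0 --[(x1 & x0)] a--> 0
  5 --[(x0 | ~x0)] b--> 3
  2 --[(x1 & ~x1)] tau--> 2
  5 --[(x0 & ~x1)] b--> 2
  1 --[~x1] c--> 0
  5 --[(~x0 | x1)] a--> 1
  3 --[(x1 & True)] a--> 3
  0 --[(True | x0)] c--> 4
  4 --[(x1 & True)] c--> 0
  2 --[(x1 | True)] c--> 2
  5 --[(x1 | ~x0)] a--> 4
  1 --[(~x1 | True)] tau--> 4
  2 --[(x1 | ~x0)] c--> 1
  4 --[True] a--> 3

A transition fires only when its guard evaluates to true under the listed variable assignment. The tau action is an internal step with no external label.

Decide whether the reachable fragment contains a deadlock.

R = {0,3,4}
  0: c→4  tau→4  [2 out]
  3: ∅  [deadlock]
  4: a→3  [1 out]
witness 3: tau·a

Answer: DEADLOCK at state 3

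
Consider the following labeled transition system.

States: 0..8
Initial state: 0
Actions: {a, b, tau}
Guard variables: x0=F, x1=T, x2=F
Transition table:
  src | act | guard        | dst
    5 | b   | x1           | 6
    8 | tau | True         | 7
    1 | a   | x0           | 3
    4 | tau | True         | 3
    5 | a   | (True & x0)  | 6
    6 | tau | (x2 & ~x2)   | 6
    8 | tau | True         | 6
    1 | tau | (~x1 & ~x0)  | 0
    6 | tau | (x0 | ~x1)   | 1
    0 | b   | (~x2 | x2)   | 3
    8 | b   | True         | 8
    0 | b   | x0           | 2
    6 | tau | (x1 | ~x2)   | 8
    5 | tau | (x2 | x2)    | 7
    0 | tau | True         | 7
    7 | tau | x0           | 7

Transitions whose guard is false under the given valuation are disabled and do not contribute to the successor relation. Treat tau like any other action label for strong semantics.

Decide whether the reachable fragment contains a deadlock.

Answer: DEADLOCK at state 3

Trace:
R = {0,3,7}
  0: b→3  tau→7  [2 out]
  3: ∅  [no exit]
  7: ∅  [no exit]
trace reaching 3: b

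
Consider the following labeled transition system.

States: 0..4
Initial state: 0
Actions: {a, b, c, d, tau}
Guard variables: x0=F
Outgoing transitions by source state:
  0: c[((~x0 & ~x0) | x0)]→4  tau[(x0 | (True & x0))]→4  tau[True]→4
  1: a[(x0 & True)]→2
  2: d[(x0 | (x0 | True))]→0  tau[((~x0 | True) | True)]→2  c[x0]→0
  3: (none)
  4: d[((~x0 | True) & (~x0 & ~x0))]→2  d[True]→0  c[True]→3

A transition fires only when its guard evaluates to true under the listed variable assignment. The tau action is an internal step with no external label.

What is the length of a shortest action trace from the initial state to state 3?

BFS to 3:
  L0 = {0}
  L1 = {4}
  L2 = {2,3}
3 enters at depth 2; path c·c

Answer: 2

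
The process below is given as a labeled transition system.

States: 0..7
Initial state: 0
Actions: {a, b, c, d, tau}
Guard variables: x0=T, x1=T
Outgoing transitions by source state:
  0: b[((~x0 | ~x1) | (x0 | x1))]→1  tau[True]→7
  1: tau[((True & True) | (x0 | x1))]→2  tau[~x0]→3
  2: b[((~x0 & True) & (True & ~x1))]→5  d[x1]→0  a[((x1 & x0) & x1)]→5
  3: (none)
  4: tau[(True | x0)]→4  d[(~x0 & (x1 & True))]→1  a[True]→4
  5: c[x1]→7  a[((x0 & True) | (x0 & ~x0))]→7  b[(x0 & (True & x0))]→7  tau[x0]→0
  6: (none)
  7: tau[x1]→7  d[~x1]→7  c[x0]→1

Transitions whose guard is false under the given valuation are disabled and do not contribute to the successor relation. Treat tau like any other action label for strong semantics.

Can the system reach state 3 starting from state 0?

Answer: UNREACHABLE

Trace:
13 transition(s) survive guard evaluation.
Layer 0: {0}
Layer 1: {1,7}  total {0,1,7}
Layer 2: {2}  total {0,1,2,7}
Layer 3: {5}  total {0,1,2,5,7}
Reach set: {0,1,2,5,7}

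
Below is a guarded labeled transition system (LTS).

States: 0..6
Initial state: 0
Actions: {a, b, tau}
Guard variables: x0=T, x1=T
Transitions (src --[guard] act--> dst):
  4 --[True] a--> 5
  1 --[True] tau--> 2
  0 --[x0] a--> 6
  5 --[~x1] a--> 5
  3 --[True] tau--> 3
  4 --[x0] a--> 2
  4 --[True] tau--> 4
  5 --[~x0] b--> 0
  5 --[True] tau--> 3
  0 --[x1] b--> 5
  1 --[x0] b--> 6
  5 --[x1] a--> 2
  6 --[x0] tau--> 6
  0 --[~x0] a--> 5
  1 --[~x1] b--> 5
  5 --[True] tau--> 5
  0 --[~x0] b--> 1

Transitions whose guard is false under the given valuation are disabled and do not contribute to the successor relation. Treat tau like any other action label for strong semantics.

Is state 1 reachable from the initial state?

After dropping false guards: 12 live edges.
L0 = {0}
L1 = {5,6}  now seen {0,5,6}
L2 = {2,3}  now seen {0,2,3,5,6}
R = {0,2,3,5,6}

Answer: UNREACHABLE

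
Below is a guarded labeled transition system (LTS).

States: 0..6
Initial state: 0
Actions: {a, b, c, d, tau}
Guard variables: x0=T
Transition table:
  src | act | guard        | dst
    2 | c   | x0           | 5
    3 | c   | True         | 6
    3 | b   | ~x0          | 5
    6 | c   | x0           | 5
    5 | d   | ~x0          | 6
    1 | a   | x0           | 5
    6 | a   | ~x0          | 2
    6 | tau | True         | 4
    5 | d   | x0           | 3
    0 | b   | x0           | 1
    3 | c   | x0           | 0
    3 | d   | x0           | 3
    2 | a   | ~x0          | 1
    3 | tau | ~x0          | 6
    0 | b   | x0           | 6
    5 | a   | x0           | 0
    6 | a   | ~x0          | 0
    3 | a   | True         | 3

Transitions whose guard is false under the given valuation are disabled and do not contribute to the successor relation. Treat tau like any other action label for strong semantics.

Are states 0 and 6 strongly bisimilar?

Bisimulation quotient by refinement:
  π0 = {{0,1,2,3,4,5,6}}
  π1 = {{0},{1},{2},{3},{4},{5},{6}}
Fixed point at round 2; 7 class(es).
0∈{0}, 6∈{6}

Answer: NOT BISIMILAR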